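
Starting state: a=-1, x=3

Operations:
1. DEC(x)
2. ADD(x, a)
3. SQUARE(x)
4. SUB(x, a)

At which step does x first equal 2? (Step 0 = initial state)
Step 1

Tracing x:
Initial: x = 3
After step 1: x = 2 ← first occurrence
After step 2: x = 1
After step 3: x = 1
After step 4: x = 2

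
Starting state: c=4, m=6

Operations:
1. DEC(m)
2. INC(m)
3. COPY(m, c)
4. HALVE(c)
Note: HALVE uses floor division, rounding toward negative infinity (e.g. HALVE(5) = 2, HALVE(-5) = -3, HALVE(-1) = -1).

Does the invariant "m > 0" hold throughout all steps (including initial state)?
Yes

The invariant holds at every step.

State at each step:
Initial: c=4, m=6
After step 1: c=4, m=5
After step 2: c=4, m=6
After step 3: c=4, m=4
After step 4: c=2, m=4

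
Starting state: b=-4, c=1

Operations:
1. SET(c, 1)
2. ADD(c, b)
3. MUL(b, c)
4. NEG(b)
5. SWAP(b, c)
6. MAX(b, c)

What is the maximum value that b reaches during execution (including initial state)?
12

Values of b at each step:
Initial: b = -4
After step 1: b = -4
After step 2: b = -4
After step 3: b = 12 ← maximum
After step 4: b = -12
After step 5: b = -3
After step 6: b = -3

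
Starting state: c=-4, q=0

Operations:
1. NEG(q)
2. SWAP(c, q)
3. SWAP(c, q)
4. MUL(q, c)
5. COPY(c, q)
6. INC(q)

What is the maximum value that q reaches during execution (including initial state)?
1

Values of q at each step:
Initial: q = 0
After step 1: q = 0
After step 2: q = -4
After step 3: q = 0
After step 4: q = 0
After step 5: q = 0
After step 6: q = 1 ← maximum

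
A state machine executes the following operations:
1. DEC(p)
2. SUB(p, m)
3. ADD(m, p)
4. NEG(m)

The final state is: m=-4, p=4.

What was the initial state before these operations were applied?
m=0, p=5

Working backwards:
Final state: m=-4, p=4
Before step 4 (NEG(m)): m=4, p=4
Before step 3 (ADD(m, p)): m=0, p=4
Before step 2 (SUB(p, m)): m=0, p=4
Before step 1 (DEC(p)): m=0, p=5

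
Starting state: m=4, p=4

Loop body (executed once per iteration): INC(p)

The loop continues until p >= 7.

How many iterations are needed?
3

Tracing iterations:
Initial: m=4, p=4
After iteration 1: m=4, p=5
After iteration 2: m=4, p=6
After iteration 3: m=4, p=7
p >= 7 now holds, so the loop exits after 3 iterations.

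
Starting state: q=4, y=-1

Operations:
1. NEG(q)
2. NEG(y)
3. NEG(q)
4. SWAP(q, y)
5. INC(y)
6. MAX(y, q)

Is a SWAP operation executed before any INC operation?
Yes

First SWAP: step 4
First INC: step 5
Since 4 < 5, SWAP comes first.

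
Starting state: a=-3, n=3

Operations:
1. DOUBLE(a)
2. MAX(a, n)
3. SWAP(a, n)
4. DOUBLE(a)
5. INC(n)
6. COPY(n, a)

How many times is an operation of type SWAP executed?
1

Counting SWAP operations:
Step 3: SWAP(a, n) ← SWAP
Total: 1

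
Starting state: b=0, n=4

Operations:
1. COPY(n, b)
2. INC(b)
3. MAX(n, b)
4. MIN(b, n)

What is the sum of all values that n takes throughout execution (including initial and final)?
6

Values of n at each step:
Initial: n = 4
After step 1: n = 0
After step 2: n = 0
After step 3: n = 1
After step 4: n = 1
Sum = 4 + 0 + 0 + 1 + 1 = 6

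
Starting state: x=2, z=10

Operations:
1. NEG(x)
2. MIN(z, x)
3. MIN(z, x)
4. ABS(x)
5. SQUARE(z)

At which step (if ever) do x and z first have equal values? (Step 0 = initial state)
Step 2

x and z first become equal after step 2.

Comparing values at each step:
Initial: x=2, z=10
After step 1: x=-2, z=10
After step 2: x=-2, z=-2 ← equal!
After step 3: x=-2, z=-2 ← equal!
After step 4: x=2, z=-2
After step 5: x=2, z=4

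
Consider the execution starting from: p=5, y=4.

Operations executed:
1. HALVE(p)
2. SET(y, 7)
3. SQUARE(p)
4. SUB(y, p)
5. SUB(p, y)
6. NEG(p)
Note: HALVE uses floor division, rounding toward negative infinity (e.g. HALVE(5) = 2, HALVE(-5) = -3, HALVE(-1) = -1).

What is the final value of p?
p = -1

Tracing execution:
Step 1: HALVE(p) → p = 2
Step 2: SET(y, 7) → p = 2
Step 3: SQUARE(p) → p = 4
Step 4: SUB(y, p) → p = 4
Step 5: SUB(p, y) → p = 1
Step 6: NEG(p) → p = -1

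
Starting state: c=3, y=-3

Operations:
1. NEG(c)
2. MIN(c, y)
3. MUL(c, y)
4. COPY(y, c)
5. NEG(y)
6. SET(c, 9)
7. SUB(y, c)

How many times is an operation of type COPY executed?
1

Counting COPY operations:
Step 4: COPY(y, c) ← COPY
Total: 1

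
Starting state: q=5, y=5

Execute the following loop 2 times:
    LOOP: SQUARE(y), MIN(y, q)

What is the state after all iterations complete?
q=5, y=5

Iteration trace:
Start: q=5, y=5
After iteration 1: q=5, y=5
After iteration 2: q=5, y=5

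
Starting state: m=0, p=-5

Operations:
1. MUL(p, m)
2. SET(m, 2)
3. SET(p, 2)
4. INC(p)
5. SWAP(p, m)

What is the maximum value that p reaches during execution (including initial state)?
3

Values of p at each step:
Initial: p = -5
After step 1: p = 0
After step 2: p = 0
After step 3: p = 2
After step 4: p = 3 ← maximum
After step 5: p = 2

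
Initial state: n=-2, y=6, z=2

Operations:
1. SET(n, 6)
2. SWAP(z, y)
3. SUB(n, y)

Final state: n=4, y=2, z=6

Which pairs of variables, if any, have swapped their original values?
(y, z)

Comparing initial and final values:
n: -2 → 4
y: 6 → 2
z: 2 → 6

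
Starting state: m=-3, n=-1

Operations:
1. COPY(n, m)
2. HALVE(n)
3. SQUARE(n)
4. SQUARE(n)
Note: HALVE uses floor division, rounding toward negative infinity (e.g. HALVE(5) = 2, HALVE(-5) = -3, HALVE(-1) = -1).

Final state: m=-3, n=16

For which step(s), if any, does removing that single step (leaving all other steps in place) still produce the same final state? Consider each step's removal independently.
None - removing any single step changes the final result

Testing removal of each single step:
Without step 1: final = m=-3, n=1 (different)
Without step 2: final = m=-3, n=81 (different)
Without step 3: final = m=-3, n=4 (different)
Without step 4: final = m=-3, n=4 (different)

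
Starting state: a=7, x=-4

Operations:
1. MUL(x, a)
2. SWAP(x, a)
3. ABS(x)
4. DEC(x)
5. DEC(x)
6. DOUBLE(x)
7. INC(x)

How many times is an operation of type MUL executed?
1

Counting MUL operations:
Step 1: MUL(x, a) ← MUL
Total: 1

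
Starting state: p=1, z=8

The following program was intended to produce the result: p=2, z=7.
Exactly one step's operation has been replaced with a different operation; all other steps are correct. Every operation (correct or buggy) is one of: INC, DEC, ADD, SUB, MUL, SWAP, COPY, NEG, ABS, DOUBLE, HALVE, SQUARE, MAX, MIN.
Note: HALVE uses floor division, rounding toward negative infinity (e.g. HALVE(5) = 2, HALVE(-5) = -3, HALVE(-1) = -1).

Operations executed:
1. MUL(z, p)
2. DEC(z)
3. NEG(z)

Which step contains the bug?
Step 3

Trace with buggy code:
Initial: p=1, z=8
After step 1: p=1, z=8
After step 2: p=1, z=7
After step 3: p=1, z=-7
Actual final p=1, z=-7 ≠ expected p=2, z=7.
Step 3 is the only position where a single-operation replacement can produce the expected result.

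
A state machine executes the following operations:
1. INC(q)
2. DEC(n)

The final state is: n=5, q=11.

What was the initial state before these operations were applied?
n=6, q=10

Working backwards:
Final state: n=5, q=11
Before step 2 (DEC(n)): n=6, q=11
Before step 1 (INC(q)): n=6, q=10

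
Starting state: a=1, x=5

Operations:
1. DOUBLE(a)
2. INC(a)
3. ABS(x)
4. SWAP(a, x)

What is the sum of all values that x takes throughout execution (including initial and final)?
23

Values of x at each step:
Initial: x = 5
After step 1: x = 5
After step 2: x = 5
After step 3: x = 5
After step 4: x = 3
Sum = 5 + 5 + 5 + 5 + 3 = 23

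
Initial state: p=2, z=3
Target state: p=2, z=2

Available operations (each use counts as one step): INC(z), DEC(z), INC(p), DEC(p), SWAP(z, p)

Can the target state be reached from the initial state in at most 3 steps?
Yes

Path (1 step): DEC(z)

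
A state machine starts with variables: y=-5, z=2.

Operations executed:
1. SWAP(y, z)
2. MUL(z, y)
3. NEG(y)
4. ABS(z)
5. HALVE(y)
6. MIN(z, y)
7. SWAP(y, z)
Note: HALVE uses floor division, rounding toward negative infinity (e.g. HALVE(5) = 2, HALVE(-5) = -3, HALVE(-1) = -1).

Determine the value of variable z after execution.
z = -1

Tracing execution:
Step 1: SWAP(y, z) → z = -5
Step 2: MUL(z, y) → z = -10
Step 3: NEG(y) → z = -10
Step 4: ABS(z) → z = 10
Step 5: HALVE(y) → z = 10
Step 6: MIN(z, y) → z = -1
Step 7: SWAP(y, z) → z = -1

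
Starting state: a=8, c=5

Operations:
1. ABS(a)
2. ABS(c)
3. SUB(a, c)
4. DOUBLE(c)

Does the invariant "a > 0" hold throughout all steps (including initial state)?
Yes

The invariant holds at every step.

State at each step:
Initial: a=8, c=5
After step 1: a=8, c=5
After step 2: a=8, c=5
After step 3: a=3, c=5
After step 4: a=3, c=10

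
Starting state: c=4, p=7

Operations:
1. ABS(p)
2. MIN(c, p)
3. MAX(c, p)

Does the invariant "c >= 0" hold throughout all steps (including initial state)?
Yes

The invariant holds at every step.

State at each step:
Initial: c=4, p=7
After step 1: c=4, p=7
After step 2: c=4, p=7
After step 3: c=7, p=7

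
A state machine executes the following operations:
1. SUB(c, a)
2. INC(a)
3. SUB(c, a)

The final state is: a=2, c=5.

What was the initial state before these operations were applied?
a=1, c=8

Working backwards:
Final state: a=2, c=5
Before step 3 (SUB(c, a)): a=2, c=7
Before step 2 (INC(a)): a=1, c=7
Before step 1 (SUB(c, a)): a=1, c=8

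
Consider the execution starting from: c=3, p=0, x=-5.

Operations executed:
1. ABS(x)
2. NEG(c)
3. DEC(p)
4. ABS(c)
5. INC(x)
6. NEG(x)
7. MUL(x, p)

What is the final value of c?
c = 3

Tracing execution:
Step 1: ABS(x) → c = 3
Step 2: NEG(c) → c = -3
Step 3: DEC(p) → c = -3
Step 4: ABS(c) → c = 3
Step 5: INC(x) → c = 3
Step 6: NEG(x) → c = 3
Step 7: MUL(x, p) → c = 3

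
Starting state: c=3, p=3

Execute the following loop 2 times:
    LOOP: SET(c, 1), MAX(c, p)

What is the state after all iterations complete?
c=3, p=3

Iteration trace:
Start: c=3, p=3
After iteration 1: c=3, p=3
After iteration 2: c=3, p=3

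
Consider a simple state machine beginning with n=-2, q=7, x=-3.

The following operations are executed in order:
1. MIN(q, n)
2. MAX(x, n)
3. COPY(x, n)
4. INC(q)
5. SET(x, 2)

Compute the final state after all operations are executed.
{n: -2, q: -1, x: 2}

Step-by-step execution:
Initial: n=-2, q=7, x=-3
After step 1 (MIN(q, n)): n=-2, q=-2, x=-3
After step 2 (MAX(x, n)): n=-2, q=-2, x=-2
After step 3 (COPY(x, n)): n=-2, q=-2, x=-2
After step 4 (INC(q)): n=-2, q=-1, x=-2
After step 5 (SET(x, 2)): n=-2, q=-1, x=2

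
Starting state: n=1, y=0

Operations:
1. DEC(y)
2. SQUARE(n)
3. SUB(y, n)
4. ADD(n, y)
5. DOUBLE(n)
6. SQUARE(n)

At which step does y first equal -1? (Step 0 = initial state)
Step 1

Tracing y:
Initial: y = 0
After step 1: y = -1 ← first occurrence
After step 2: y = -1
After step 3: y = -2
After step 4: y = -2
After step 5: y = -2
After step 6: y = -2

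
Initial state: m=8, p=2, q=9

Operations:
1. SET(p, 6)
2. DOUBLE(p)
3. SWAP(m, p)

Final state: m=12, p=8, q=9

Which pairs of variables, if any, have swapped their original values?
None

Comparing initial and final values:
q: 9 → 9
p: 2 → 8
m: 8 → 12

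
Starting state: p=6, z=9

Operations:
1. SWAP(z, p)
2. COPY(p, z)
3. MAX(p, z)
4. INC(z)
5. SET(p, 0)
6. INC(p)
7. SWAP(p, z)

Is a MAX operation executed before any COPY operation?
No

First MAX: step 3
First COPY: step 2
Since 3 > 2, COPY comes first.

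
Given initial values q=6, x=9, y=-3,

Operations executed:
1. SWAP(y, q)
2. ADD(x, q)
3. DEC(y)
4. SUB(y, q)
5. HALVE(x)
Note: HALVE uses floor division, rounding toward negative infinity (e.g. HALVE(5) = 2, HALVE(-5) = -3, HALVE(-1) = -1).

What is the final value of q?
q = -3

Tracing execution:
Step 1: SWAP(y, q) → q = -3
Step 2: ADD(x, q) → q = -3
Step 3: DEC(y) → q = -3
Step 4: SUB(y, q) → q = -3
Step 5: HALVE(x) → q = -3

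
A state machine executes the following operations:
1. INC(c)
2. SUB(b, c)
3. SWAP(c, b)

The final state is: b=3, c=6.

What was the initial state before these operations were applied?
b=9, c=2

Working backwards:
Final state: b=3, c=6
Before step 3 (SWAP(c, b)): b=6, c=3
Before step 2 (SUB(b, c)): b=9, c=3
Before step 1 (INC(c)): b=9, c=2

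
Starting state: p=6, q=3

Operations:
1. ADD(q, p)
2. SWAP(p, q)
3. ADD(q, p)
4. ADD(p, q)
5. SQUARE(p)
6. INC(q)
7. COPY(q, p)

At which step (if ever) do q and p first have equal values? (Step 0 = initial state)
Step 7

q and p first become equal after step 7.

Comparing values at each step:
Initial: q=3, p=6
After step 1: q=9, p=6
After step 2: q=6, p=9
After step 3: q=15, p=9
After step 4: q=15, p=24
After step 5: q=15, p=576
After step 6: q=16, p=576
After step 7: q=576, p=576 ← equal!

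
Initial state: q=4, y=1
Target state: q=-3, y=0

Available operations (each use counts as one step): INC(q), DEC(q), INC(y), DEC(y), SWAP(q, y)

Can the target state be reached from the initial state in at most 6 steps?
No

The target state cannot be reached within 6 steps.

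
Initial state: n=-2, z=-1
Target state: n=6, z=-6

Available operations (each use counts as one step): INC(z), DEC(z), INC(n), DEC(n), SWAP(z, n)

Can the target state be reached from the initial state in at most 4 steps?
No

The target state cannot be reached within 4 steps.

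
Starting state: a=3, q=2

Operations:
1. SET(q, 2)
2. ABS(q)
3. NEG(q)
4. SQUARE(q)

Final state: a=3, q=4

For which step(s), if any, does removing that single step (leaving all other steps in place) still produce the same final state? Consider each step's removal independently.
Step(s) 1, 2, 3

Testing removal of each single step:
Without step 1: final = a=3, q=4 (same)
Without step 2: final = a=3, q=4 (same)
Without step 3: final = a=3, q=4 (same)
Without step 4: final = a=3, q=-2 (different)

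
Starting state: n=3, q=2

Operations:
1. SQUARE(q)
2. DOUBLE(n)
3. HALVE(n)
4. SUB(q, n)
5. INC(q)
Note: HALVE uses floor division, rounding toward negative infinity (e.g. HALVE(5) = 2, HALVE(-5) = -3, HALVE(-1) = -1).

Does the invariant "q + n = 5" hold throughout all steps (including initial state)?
No, violated after step 1

The invariant is violated after step 1.

State at each step:
Initial: n=3, q=2
After step 1: n=3, q=4
After step 2: n=6, q=4
After step 3: n=3, q=4
After step 4: n=3, q=1
After step 5: n=3, q=2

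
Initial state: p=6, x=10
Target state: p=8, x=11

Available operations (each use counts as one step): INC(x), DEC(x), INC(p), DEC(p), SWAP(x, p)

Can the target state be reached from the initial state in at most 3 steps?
Yes

Path (3 steps): INC(x) → INC(p) → INC(p)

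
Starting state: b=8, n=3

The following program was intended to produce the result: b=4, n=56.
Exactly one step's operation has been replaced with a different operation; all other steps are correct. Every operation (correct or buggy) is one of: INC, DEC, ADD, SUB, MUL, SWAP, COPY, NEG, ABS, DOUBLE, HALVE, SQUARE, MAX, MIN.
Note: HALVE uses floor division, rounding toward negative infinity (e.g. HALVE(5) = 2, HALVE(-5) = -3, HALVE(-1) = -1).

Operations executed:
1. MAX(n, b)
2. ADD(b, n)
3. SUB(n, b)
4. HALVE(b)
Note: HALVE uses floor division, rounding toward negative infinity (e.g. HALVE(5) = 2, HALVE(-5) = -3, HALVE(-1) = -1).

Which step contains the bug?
Step 2

Trace with buggy code:
Initial: b=8, n=3
After step 1: b=8, n=8
After step 2: b=16, n=8
After step 3: b=16, n=-8
After step 4: b=8, n=-8
Actual final b=8, n=-8 ≠ expected b=4, n=56.
Step 2 is the only position where a single-operation replacement can produce the expected result.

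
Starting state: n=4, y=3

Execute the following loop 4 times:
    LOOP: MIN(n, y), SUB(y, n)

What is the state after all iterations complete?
n=0, y=0

Iteration trace:
Start: n=4, y=3
After iteration 1: n=3, y=0
After iteration 2: n=0, y=0
After iteration 3: n=0, y=0
After iteration 4: n=0, y=0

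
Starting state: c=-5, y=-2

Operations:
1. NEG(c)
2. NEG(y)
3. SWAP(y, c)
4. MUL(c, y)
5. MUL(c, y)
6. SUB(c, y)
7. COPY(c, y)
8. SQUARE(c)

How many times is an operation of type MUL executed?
2

Counting MUL operations:
Step 4: MUL(c, y) ← MUL
Step 5: MUL(c, y) ← MUL
Total: 2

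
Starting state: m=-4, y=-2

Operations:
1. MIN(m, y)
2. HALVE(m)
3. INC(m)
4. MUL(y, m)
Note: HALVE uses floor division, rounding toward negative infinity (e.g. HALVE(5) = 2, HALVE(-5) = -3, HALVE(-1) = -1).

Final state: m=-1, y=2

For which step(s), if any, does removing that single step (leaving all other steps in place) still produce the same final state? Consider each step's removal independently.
Step(s) 1

Testing removal of each single step:
Without step 1: final = m=-1, y=2 (same)
Without step 2: final = m=-3, y=6 (different)
Without step 3: final = m=-2, y=4 (different)
Without step 4: final = m=-1, y=-2 (different)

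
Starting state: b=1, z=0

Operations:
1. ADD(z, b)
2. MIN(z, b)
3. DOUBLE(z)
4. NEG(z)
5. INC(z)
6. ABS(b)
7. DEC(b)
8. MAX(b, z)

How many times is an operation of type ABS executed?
1

Counting ABS operations:
Step 6: ABS(b) ← ABS
Total: 1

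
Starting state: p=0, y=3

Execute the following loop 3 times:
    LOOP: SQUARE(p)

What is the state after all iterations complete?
p=0, y=3

Iteration trace:
Start: p=0, y=3
After iteration 1: p=0, y=3
After iteration 2: p=0, y=3
After iteration 3: p=0, y=3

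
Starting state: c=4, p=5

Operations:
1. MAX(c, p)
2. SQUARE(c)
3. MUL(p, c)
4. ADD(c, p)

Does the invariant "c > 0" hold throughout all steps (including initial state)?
Yes

The invariant holds at every step.

State at each step:
Initial: c=4, p=5
After step 1: c=5, p=5
After step 2: c=25, p=5
After step 3: c=25, p=125
After step 4: c=150, p=125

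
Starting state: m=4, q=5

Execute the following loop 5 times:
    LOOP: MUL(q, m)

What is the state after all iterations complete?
m=4, q=5120

Iteration trace:
Start: m=4, q=5
After iteration 1: m=4, q=20
After iteration 2: m=4, q=80
After iteration 3: m=4, q=320
After iteration 4: m=4, q=1280
After iteration 5: m=4, q=5120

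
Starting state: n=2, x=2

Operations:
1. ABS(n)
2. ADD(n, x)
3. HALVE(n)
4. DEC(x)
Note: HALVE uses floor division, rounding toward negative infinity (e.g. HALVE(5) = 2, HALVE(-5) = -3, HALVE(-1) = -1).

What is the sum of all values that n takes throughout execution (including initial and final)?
12

Values of n at each step:
Initial: n = 2
After step 1: n = 2
After step 2: n = 4
After step 3: n = 2
After step 4: n = 2
Sum = 2 + 2 + 4 + 2 + 2 = 12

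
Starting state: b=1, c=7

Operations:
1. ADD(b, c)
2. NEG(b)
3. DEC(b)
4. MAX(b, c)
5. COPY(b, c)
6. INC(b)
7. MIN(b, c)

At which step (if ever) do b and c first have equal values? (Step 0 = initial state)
Step 4

b and c first become equal after step 4.

Comparing values at each step:
Initial: b=1, c=7
After step 1: b=8, c=7
After step 2: b=-8, c=7
After step 3: b=-9, c=7
After step 4: b=7, c=7 ← equal!
After step 5: b=7, c=7 ← equal!
After step 6: b=8, c=7
After step 7: b=7, c=7 ← equal!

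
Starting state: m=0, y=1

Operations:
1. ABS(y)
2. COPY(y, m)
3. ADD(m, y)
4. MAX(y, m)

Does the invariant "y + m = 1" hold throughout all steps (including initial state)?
No, violated after step 2

The invariant is violated after step 2.

State at each step:
Initial: m=0, y=1
After step 1: m=0, y=1
After step 2: m=0, y=0
After step 3: m=0, y=0
After step 4: m=0, y=0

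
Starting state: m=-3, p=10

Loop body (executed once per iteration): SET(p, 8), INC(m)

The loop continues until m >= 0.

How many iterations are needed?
3

Tracing iterations:
Initial: m=-3, p=10
After iteration 1: m=-2, p=8
After iteration 2: m=-1, p=8
After iteration 3: m=0, p=8
m >= 0 now holds, so the loop exits after 3 iterations.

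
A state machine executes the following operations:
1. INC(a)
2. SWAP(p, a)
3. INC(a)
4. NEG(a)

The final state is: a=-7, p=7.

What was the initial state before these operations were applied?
a=6, p=6

Working backwards:
Final state: a=-7, p=7
Before step 4 (NEG(a)): a=7, p=7
Before step 3 (INC(a)): a=6, p=7
Before step 2 (SWAP(p, a)): a=7, p=6
Before step 1 (INC(a)): a=6, p=6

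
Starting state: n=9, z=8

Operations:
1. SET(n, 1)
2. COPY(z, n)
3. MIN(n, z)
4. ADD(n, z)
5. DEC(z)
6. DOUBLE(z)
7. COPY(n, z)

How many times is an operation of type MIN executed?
1

Counting MIN operations:
Step 3: MIN(n, z) ← MIN
Total: 1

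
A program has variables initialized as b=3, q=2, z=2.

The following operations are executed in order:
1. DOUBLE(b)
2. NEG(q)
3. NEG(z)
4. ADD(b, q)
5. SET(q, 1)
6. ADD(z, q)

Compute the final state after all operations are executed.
{b: 4, q: 1, z: -1}

Step-by-step execution:
Initial: b=3, q=2, z=2
After step 1 (DOUBLE(b)): b=6, q=2, z=2
After step 2 (NEG(q)): b=6, q=-2, z=2
After step 3 (NEG(z)): b=6, q=-2, z=-2
After step 4 (ADD(b, q)): b=4, q=-2, z=-2
After step 5 (SET(q, 1)): b=4, q=1, z=-2
After step 6 (ADD(z, q)): b=4, q=1, z=-1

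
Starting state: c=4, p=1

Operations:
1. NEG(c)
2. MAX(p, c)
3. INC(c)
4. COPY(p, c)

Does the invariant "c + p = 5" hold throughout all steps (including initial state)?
No, violated after step 1

The invariant is violated after step 1.

State at each step:
Initial: c=4, p=1
After step 1: c=-4, p=1
After step 2: c=-4, p=1
After step 3: c=-3, p=1
After step 4: c=-3, p=-3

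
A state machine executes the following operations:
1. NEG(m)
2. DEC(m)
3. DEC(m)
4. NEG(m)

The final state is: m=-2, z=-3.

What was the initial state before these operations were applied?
m=-4, z=-3

Working backwards:
Final state: m=-2, z=-3
Before step 4 (NEG(m)): m=2, z=-3
Before step 3 (DEC(m)): m=3, z=-3
Before step 2 (DEC(m)): m=4, z=-3
Before step 1 (NEG(m)): m=-4, z=-3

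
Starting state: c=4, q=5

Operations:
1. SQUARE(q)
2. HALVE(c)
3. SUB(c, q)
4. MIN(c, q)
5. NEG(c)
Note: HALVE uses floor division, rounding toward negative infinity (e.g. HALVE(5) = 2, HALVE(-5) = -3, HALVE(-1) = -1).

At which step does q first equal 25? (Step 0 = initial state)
Step 1

Tracing q:
Initial: q = 5
After step 1: q = 25 ← first occurrence
After step 2: q = 25
After step 3: q = 25
After step 4: q = 25
After step 5: q = 25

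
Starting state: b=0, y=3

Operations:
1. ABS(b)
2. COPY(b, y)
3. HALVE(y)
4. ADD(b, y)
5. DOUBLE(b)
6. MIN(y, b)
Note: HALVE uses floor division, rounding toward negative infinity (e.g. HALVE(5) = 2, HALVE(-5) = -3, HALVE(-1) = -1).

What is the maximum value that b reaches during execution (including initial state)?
8

Values of b at each step:
Initial: b = 0
After step 1: b = 0
After step 2: b = 3
After step 3: b = 3
After step 4: b = 4
After step 5: b = 8 ← maximum
After step 6: b = 8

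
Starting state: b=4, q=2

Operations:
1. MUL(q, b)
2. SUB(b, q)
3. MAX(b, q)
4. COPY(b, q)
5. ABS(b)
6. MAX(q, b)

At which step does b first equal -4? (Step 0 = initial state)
Step 2

Tracing b:
Initial: b = 4
After step 1: b = 4
After step 2: b = -4 ← first occurrence
After step 3: b = 8
After step 4: b = 8
After step 5: b = 8
After step 6: b = 8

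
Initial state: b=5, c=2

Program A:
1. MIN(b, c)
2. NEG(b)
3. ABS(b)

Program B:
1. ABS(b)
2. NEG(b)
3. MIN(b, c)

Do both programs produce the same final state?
No

Program A final state: b=2, c=2
Program B final state: b=-5, c=2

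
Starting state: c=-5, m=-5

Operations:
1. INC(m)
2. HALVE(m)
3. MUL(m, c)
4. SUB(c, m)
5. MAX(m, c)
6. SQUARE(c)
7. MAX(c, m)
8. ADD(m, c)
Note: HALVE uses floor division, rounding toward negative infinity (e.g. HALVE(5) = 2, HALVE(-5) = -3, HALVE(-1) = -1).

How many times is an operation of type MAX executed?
2

Counting MAX operations:
Step 5: MAX(m, c) ← MAX
Step 7: MAX(c, m) ← MAX
Total: 2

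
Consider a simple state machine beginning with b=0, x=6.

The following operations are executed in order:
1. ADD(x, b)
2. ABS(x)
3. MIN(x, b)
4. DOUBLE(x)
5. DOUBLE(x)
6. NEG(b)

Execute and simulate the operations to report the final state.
{b: 0, x: 0}

Step-by-step execution:
Initial: b=0, x=6
After step 1 (ADD(x, b)): b=0, x=6
After step 2 (ABS(x)): b=0, x=6
After step 3 (MIN(x, b)): b=0, x=0
After step 4 (DOUBLE(x)): b=0, x=0
After step 5 (DOUBLE(x)): b=0, x=0
After step 6 (NEG(b)): b=0, x=0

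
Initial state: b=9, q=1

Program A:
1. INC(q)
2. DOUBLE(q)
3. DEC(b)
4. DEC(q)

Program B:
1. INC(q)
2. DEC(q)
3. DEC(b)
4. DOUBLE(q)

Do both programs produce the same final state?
No

Program A final state: b=8, q=3
Program B final state: b=8, q=2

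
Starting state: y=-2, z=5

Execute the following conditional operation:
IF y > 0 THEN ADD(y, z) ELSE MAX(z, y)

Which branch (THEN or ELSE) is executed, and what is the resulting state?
Branch: ELSE, Final state: y=-2, z=5

Evaluating condition: y > 0
y = -2
Condition is False, so ELSE branch executes
After MAX(z, y): y=-2, z=5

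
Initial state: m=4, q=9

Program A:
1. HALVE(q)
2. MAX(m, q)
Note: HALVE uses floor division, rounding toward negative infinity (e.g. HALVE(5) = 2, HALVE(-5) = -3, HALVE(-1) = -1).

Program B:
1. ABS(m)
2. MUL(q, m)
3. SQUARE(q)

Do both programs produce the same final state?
No

Program A final state: m=4, q=4
Program B final state: m=4, q=1296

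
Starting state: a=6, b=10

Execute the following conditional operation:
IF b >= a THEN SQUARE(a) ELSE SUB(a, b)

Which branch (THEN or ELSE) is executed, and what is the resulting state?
Branch: THEN, Final state: a=36, b=10

Evaluating condition: b >= a
b = 10, a = 6
Condition is True, so THEN branch executes
After SQUARE(a): a=36, b=10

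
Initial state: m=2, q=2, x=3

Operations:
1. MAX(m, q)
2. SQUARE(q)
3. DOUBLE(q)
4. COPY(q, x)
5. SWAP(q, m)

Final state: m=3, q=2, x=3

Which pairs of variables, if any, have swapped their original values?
None

Comparing initial and final values:
m: 2 → 3
x: 3 → 3
q: 2 → 2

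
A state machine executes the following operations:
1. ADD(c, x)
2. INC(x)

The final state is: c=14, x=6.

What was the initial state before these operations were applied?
c=9, x=5

Working backwards:
Final state: c=14, x=6
Before step 2 (INC(x)): c=14, x=5
Before step 1 (ADD(c, x)): c=9, x=5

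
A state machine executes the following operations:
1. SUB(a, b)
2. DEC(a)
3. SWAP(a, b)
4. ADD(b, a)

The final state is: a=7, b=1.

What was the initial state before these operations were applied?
a=2, b=7

Working backwards:
Final state: a=7, b=1
Before step 4 (ADD(b, a)): a=7, b=-6
Before step 3 (SWAP(a, b)): a=-6, b=7
Before step 2 (DEC(a)): a=-5, b=7
Before step 1 (SUB(a, b)): a=2, b=7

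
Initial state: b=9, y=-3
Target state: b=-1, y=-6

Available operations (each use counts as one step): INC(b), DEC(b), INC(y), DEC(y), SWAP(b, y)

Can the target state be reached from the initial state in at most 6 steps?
No

The target state cannot be reached within 6 steps.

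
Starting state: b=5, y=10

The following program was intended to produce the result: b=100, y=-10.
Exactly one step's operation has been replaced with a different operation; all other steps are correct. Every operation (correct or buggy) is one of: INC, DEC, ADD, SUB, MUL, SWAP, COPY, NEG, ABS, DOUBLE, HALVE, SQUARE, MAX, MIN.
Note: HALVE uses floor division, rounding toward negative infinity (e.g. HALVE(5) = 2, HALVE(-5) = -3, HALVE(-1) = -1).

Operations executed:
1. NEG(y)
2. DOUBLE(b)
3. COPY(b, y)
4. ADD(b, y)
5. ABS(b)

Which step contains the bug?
Step 4

Trace with buggy code:
Initial: b=5, y=10
After step 1: b=5, y=-10
After step 2: b=10, y=-10
After step 3: b=-10, y=-10
After step 4: b=-20, y=-10
After step 5: b=20, y=-10
Actual final b=20, y=-10 ≠ expected b=100, y=-10.
Step 4 is the only position where a single-operation replacement can produce the expected result.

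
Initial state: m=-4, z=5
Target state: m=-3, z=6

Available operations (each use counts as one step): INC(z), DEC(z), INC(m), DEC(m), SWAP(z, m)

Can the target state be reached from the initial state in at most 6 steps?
Yes

Path (2 steps): INC(z) → INC(m)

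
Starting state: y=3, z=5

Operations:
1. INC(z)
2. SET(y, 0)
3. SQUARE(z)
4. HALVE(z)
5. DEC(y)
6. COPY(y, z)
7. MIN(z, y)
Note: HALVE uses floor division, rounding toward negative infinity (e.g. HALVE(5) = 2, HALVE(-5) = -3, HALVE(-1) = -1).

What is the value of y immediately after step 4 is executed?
y = 0

Tracing y through execution:
Initial: y = 3
After step 1 (INC(z)): y = 3
After step 2 (SET(y, 0)): y = 0
After step 3 (SQUARE(z)): y = 0
After step 4 (HALVE(z)): y = 0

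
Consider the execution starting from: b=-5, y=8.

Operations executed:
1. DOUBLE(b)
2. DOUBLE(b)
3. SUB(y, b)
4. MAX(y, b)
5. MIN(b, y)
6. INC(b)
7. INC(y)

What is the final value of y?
y = 29

Tracing execution:
Step 1: DOUBLE(b) → y = 8
Step 2: DOUBLE(b) → y = 8
Step 3: SUB(y, b) → y = 28
Step 4: MAX(y, b) → y = 28
Step 5: MIN(b, y) → y = 28
Step 6: INC(b) → y = 28
Step 7: INC(y) → y = 29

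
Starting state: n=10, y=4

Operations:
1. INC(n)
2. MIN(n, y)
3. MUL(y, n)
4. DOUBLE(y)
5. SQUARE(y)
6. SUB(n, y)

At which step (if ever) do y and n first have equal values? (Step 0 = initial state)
Step 2

y and n first become equal after step 2.

Comparing values at each step:
Initial: y=4, n=10
After step 1: y=4, n=11
After step 2: y=4, n=4 ← equal!
After step 3: y=16, n=4
After step 4: y=32, n=4
After step 5: y=1024, n=4
After step 6: y=1024, n=-1020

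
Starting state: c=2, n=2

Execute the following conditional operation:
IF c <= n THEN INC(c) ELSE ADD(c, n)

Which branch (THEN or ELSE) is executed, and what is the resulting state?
Branch: THEN, Final state: c=3, n=2

Evaluating condition: c <= n
c = 2, n = 2
Condition is True, so THEN branch executes
After INC(c): c=3, n=2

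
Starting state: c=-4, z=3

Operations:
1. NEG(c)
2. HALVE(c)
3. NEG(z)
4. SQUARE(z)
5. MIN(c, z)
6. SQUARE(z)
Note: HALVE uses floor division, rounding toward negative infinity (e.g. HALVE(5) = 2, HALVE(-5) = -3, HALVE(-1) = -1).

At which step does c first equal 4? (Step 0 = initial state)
Step 1

Tracing c:
Initial: c = -4
After step 1: c = 4 ← first occurrence
After step 2: c = 2
After step 3: c = 2
After step 4: c = 2
After step 5: c = 2
After step 6: c = 2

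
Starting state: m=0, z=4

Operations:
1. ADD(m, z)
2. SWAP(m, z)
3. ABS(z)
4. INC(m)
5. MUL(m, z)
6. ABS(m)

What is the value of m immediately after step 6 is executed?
m = 20

Tracing m through execution:
Initial: m = 0
After step 1 (ADD(m, z)): m = 4
After step 2 (SWAP(m, z)): m = 4
After step 3 (ABS(z)): m = 4
After step 4 (INC(m)): m = 5
After step 5 (MUL(m, z)): m = 20
After step 6 (ABS(m)): m = 20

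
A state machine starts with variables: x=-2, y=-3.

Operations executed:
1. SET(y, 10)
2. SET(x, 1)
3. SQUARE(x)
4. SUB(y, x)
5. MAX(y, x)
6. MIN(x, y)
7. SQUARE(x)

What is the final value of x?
x = 1

Tracing execution:
Step 1: SET(y, 10) → x = -2
Step 2: SET(x, 1) → x = 1
Step 3: SQUARE(x) → x = 1
Step 4: SUB(y, x) → x = 1
Step 5: MAX(y, x) → x = 1
Step 6: MIN(x, y) → x = 1
Step 7: SQUARE(x) → x = 1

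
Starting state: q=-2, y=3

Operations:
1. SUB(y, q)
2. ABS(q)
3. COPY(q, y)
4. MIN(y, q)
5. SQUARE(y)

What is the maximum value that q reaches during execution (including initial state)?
5

Values of q at each step:
Initial: q = -2
After step 1: q = -2
After step 2: q = 2
After step 3: q = 5 ← maximum
After step 4: q = 5
After step 5: q = 5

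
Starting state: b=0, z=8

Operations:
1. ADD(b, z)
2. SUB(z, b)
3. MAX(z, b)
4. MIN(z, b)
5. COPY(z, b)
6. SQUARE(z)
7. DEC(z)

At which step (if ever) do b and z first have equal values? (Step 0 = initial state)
Step 1

b and z first become equal after step 1.

Comparing values at each step:
Initial: b=0, z=8
After step 1: b=8, z=8 ← equal!
After step 2: b=8, z=0
After step 3: b=8, z=8 ← equal!
After step 4: b=8, z=8 ← equal!
After step 5: b=8, z=8 ← equal!
After step 6: b=8, z=64
After step 7: b=8, z=63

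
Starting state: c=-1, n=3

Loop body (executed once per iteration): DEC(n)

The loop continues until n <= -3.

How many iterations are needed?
6

Tracing iterations:
Initial: c=-1, n=3
After iteration 1: c=-1, n=2
After iteration 2: c=-1, n=1
After iteration 3: c=-1, n=0
After iteration 4: c=-1, n=-1
After iteration 5: c=-1, n=-2
After iteration 6: c=-1, n=-3
n <= -3 now holds, so the loop exits after 6 iterations.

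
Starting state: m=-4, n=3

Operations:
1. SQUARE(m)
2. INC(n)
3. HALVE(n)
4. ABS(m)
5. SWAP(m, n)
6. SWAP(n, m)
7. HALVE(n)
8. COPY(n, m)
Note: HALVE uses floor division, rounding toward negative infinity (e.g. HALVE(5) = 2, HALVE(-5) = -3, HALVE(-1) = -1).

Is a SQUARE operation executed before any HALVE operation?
Yes

First SQUARE: step 1
First HALVE: step 3
Since 1 < 3, SQUARE comes first.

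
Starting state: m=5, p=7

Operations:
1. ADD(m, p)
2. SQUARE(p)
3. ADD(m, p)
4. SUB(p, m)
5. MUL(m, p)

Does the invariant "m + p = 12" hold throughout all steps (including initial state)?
No, violated after step 1

The invariant is violated after step 1.

State at each step:
Initial: m=5, p=7
After step 1: m=12, p=7
After step 2: m=12, p=49
After step 3: m=61, p=49
After step 4: m=61, p=-12
After step 5: m=-732, p=-12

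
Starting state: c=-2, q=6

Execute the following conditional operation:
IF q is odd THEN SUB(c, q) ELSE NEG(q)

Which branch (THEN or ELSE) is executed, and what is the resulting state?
Branch: ELSE, Final state: c=-2, q=-6

Evaluating condition: q is odd
Condition is False, so ELSE branch executes
After NEG(q): c=-2, q=-6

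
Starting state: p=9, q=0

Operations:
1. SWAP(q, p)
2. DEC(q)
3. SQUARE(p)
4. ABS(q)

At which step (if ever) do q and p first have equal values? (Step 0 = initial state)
Never

q and p never become equal during execution.

Comparing values at each step:
Initial: q=0, p=9
After step 1: q=9, p=0
After step 2: q=8, p=0
After step 3: q=8, p=0
After step 4: q=8, p=0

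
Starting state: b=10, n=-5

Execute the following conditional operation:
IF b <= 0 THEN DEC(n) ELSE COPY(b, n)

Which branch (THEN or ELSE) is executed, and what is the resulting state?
Branch: ELSE, Final state: b=-5, n=-5

Evaluating condition: b <= 0
b = 10
Condition is False, so ELSE branch executes
After COPY(b, n): b=-5, n=-5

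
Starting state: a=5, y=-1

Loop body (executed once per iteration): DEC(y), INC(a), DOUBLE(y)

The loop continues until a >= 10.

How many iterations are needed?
5

Tracing iterations:
Initial: a=5, y=-1
After iteration 1: a=6, y=-4
After iteration 2: a=7, y=-10
After iteration 3: a=8, y=-22
After iteration 4: a=9, y=-46
After iteration 5: a=10, y=-94
a >= 10 now holds, so the loop exits after 5 iterations.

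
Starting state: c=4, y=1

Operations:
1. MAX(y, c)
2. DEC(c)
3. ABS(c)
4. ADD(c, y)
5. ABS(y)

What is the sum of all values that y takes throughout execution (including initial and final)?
21

Values of y at each step:
Initial: y = 1
After step 1: y = 4
After step 2: y = 4
After step 3: y = 4
After step 4: y = 4
After step 5: y = 4
Sum = 1 + 4 + 4 + 4 + 4 + 4 = 21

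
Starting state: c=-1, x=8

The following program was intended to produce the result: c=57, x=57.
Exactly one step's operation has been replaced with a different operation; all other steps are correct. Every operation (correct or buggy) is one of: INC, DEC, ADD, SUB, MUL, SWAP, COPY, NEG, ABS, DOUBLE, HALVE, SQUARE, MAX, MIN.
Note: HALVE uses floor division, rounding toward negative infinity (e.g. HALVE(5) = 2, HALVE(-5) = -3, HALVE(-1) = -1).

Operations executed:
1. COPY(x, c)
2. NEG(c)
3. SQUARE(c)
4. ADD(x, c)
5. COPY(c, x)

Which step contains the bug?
Step 1

Trace with buggy code:
Initial: c=-1, x=8
After step 1: c=-1, x=-1
After step 2: c=1, x=-1
After step 3: c=1, x=-1
After step 4: c=1, x=0
After step 5: c=0, x=0
Actual final c=0, x=0 ≠ expected c=57, x=57.
Step 1 is the only position where a single-operation replacement can produce the expected result.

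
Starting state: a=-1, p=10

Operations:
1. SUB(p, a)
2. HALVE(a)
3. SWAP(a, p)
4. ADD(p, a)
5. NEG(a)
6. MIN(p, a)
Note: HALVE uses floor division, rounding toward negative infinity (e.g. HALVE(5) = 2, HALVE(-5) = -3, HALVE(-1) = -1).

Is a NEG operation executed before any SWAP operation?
No

First NEG: step 5
First SWAP: step 3
Since 5 > 3, SWAP comes first.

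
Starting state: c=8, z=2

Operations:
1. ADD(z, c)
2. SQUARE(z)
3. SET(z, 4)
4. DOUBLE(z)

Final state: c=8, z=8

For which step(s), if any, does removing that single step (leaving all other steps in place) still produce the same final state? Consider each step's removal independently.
Step(s) 1, 2

Testing removal of each single step:
Without step 1: final = c=8, z=8 (same)
Without step 2: final = c=8, z=8 (same)
Without step 3: final = c=8, z=200 (different)
Without step 4: final = c=8, z=4 (different)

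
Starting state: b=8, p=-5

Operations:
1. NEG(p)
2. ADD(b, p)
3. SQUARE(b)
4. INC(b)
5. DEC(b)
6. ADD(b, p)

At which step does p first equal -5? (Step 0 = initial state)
Step 0

Tracing p:
Initial: p = -5 ← first occurrence
After step 1: p = 5
After step 2: p = 5
After step 3: p = 5
After step 4: p = 5
After step 5: p = 5
After step 6: p = 5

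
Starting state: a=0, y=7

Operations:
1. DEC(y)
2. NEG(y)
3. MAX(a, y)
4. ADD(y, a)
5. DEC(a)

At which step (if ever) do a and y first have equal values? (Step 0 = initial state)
Never

a and y never become equal during execution.

Comparing values at each step:
Initial: a=0, y=7
After step 1: a=0, y=6
After step 2: a=0, y=-6
After step 3: a=0, y=-6
After step 4: a=0, y=-6
After step 5: a=-1, y=-6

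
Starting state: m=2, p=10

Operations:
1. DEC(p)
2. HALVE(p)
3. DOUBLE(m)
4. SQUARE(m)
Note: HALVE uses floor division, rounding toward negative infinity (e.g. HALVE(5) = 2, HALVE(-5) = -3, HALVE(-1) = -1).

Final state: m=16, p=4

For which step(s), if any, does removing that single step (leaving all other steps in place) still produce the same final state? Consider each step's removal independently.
None - removing any single step changes the final result

Testing removal of each single step:
Without step 1: final = m=16, p=5 (different)
Without step 2: final = m=16, p=9 (different)
Without step 3: final = m=4, p=4 (different)
Without step 4: final = m=4, p=4 (different)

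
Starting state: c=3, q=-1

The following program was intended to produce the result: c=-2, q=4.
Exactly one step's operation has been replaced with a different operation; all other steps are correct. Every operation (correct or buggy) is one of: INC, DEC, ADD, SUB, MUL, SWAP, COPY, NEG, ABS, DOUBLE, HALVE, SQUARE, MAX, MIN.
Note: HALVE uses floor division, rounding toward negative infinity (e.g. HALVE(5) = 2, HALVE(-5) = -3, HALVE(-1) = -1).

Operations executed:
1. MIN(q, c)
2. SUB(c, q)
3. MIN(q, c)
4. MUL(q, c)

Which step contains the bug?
Step 1

Trace with buggy code:
Initial: c=3, q=-1
After step 1: c=3, q=-1
After step 2: c=4, q=-1
After step 3: c=4, q=-1
After step 4: c=4, q=-4
Actual final c=4, q=-4 ≠ expected c=-2, q=4.
Step 1 is the only position where a single-operation replacement can produce the expected result.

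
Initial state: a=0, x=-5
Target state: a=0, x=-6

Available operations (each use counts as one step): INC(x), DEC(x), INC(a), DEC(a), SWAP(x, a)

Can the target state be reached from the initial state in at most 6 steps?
Yes

Path (1 step): DEC(x)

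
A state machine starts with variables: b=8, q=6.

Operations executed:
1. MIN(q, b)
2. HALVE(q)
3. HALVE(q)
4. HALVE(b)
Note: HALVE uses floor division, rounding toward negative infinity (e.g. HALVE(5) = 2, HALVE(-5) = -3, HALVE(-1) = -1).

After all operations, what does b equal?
b = 4

Tracing execution:
Step 1: MIN(q, b) → b = 8
Step 2: HALVE(q) → b = 8
Step 3: HALVE(q) → b = 8
Step 4: HALVE(b) → b = 4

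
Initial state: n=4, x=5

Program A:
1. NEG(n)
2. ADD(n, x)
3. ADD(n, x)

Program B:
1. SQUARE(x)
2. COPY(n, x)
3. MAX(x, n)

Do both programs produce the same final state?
No

Program A final state: n=6, x=5
Program B final state: n=25, x=25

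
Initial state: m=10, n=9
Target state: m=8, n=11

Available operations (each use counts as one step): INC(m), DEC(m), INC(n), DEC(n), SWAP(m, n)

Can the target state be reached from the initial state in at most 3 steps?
Yes

Path (3 steps): INC(m) → DEC(n) → SWAP(m, n)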